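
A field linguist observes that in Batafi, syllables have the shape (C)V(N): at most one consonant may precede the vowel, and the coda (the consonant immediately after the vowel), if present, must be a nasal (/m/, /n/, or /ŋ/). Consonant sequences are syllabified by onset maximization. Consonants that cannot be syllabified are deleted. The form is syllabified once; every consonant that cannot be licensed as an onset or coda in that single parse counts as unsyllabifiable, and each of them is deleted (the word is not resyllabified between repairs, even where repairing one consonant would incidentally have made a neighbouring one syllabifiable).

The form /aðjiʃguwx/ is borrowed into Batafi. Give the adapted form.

Syllabifying with onset maximization leaves /ð/, /ʃ/, /w/, /x/ stranded (only a nasal (/m/, /n/, or /ŋ/) is licensed in coda position; onsets are limited to one consonant).
Each unlicensed consonant is deleted: /ð/, /ʃ/, /w/, /x/.

ajigu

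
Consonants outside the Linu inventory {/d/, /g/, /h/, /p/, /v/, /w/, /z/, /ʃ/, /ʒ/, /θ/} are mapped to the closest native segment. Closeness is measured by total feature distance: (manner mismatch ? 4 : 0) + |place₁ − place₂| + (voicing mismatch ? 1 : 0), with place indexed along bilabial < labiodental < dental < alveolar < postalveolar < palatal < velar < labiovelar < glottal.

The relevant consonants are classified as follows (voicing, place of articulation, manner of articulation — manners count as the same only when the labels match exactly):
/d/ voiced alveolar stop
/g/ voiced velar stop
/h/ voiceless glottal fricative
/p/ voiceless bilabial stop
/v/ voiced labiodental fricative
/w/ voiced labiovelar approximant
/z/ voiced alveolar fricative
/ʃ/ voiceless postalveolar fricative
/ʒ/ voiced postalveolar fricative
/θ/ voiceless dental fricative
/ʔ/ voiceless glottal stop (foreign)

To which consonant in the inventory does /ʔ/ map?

/g/ is closest: same manner (stop), place distance 2 (glottal→velar), voicing differs (+1); total 3. Next closest is /h/ at distance 4.

g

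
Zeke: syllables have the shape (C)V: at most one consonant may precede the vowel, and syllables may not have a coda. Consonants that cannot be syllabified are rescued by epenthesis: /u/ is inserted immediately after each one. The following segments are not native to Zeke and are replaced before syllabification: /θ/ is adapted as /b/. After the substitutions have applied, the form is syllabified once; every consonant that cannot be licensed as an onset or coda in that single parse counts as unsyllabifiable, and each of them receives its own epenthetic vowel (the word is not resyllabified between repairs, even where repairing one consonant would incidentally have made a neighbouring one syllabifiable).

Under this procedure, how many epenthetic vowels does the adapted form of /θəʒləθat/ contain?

2

After substitution the input is /bəʒləbat/.
The unsyllabifiable consonants are /ʒ/, /t/; each receives one epenthetic vowel.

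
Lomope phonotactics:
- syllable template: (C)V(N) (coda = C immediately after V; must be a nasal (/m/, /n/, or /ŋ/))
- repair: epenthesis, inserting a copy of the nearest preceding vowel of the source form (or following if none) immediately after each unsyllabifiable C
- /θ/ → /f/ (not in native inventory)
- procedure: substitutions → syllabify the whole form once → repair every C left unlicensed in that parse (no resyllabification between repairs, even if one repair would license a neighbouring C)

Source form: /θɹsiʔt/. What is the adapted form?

fiɹisiʔiti

Substitution: /θ/ → /f/, giving /fɹsiʔt/.
The consonants /f/, /ɹ/, /ʔ/, /t/ cannot be parsed into a legal (C)V(N) syllable (only a nasal (/m/, /n/, or /ŋ/) is licensed in coda position; onsets are limited to one consonant).
Each unlicensed consonant becomes the onset of a new syllable: /f/ → /fi/, /ɹ/ → /ɹi/, /ʔ/ → /ʔi/, /t/ → /ti/.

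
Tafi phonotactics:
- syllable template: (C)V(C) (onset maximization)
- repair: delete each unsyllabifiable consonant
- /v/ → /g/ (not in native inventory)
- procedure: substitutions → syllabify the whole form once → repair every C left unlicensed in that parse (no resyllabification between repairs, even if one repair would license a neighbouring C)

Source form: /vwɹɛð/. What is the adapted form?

Substitution: /v/ → /g/, giving /gwɹɛð/.
Syllabifying with onset maximization leaves /g/, /w/ stranded (at most one coda consonant is licensed; onsets are limited to one consonant).
Deletion applies to /g/, /w/.

ɹɛð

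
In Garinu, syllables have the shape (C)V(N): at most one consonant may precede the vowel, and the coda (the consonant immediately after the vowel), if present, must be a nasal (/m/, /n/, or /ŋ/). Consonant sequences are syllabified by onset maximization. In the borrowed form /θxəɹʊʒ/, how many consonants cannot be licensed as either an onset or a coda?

2

Syllabifying with onset maximization leaves /θ/, /ʒ/ stranded (only a nasal (/m/, /n/, or /ŋ/) is licensed in coda position; onsets are limited to one consonant).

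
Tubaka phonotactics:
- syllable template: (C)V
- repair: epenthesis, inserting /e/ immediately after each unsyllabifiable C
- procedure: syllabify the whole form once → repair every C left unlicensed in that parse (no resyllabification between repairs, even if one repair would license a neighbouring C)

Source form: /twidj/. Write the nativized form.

tewideje

Under (C)V, the unsyllabifiable consonants are /t/, /d/, /j/ (no codas are permitted; onsets are limited to one consonant).
Inserting the epenthetic vowel yields /t/ → /te/, /d/ → /de/, /j/ → /je/.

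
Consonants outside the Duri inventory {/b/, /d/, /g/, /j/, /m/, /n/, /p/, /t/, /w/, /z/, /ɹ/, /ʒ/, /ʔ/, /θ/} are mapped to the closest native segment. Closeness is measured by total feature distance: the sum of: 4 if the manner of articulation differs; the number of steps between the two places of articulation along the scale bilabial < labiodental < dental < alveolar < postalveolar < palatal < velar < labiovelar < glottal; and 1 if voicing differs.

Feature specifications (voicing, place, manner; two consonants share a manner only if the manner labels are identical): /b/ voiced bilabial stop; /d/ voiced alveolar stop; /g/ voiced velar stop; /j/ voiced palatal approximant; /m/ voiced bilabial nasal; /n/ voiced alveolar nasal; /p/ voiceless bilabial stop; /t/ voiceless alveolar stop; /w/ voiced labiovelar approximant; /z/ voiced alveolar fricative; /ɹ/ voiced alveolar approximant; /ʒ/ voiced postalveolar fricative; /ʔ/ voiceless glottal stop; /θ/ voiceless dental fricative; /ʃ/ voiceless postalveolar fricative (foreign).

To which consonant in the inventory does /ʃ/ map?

/ʒ/ is closest: same manner (fricative), place distance 0 (postalveolar→postalveolar), voicing differs (+1); total 1. Next closest is /z/ at distance 2.

ʒ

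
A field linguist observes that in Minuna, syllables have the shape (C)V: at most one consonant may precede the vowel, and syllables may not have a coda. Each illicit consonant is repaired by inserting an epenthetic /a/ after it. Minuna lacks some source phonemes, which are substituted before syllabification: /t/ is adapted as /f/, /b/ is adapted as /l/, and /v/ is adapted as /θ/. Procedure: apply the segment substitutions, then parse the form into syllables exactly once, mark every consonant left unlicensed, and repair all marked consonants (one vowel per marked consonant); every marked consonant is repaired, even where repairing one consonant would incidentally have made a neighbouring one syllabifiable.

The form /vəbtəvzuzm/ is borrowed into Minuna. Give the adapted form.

Substitution: /v/ → /θ/, /b/ → /l/, /t/ → /f/, giving /θəlfəθzuzm/.
Under (C)V, the unsyllabifiable consonants are /l/, /θ/, /z/, /m/ (no codas are permitted; onsets are limited to one consonant).
Epenthesis after each stranded consonant: /l/ → /la/, /θ/ → /θa/, /z/ → /za/, /m/ → /ma/.

θəlafəθazuzama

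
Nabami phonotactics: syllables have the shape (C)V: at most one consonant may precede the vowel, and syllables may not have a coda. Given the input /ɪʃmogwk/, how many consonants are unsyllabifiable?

Under (C)V, the unsyllabifiable consonants are /ʃ/, /g/, /w/, /k/ (no codas are permitted; onsets are limited to one consonant).

4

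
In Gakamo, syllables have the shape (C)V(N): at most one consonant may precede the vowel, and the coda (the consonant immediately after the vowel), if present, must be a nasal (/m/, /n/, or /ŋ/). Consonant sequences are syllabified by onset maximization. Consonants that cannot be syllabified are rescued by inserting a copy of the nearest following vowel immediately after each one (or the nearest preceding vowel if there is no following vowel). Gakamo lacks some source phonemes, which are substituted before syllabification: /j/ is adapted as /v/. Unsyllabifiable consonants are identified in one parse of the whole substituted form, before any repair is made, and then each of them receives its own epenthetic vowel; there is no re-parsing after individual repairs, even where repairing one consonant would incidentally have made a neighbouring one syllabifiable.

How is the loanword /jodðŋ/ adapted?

vodoðoŋo

Substitution: /j/ → /v/, giving /vodðŋ/.
Under (C)V(N), the unsyllabifiable consonants are /d/, /ð/, /ŋ/ (only a nasal (/m/, /n/, or /ŋ/) is licensed in coda position; onsets are limited to one consonant).
Epenthesis after each stranded consonant: /d/ → /do/, /ð/ → /ðo/, /ŋ/ → /ŋo/.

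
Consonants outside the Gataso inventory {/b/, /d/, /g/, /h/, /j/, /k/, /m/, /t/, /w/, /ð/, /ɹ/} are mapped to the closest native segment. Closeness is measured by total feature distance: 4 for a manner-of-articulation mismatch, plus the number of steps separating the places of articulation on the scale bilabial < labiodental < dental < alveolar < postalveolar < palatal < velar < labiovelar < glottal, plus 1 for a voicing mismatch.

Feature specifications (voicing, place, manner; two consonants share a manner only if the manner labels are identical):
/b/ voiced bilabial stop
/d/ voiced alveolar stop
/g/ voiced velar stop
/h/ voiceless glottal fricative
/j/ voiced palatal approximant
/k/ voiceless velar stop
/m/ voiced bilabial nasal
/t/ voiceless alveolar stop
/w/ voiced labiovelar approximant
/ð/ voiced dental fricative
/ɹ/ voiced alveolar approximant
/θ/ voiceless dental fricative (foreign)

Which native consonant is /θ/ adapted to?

/ð/ is closest: same manner (fricative), place distance 0 (dental→dental), voicing differs (+1); total 1. Next closest is /t/ at distance 5.

ð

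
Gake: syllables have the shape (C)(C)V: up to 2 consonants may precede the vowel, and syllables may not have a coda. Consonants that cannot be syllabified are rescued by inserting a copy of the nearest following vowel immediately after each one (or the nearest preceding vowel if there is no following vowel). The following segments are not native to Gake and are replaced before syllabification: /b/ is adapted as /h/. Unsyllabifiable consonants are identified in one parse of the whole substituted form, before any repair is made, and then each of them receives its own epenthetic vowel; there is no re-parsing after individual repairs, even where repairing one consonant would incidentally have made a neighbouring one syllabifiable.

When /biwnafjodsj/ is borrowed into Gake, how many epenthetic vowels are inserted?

After substitution the input is /hiwnafjodsj/.
The unsyllabifiable consonants are /d/, /s/, /j/; each receives one epenthetic vowel.

3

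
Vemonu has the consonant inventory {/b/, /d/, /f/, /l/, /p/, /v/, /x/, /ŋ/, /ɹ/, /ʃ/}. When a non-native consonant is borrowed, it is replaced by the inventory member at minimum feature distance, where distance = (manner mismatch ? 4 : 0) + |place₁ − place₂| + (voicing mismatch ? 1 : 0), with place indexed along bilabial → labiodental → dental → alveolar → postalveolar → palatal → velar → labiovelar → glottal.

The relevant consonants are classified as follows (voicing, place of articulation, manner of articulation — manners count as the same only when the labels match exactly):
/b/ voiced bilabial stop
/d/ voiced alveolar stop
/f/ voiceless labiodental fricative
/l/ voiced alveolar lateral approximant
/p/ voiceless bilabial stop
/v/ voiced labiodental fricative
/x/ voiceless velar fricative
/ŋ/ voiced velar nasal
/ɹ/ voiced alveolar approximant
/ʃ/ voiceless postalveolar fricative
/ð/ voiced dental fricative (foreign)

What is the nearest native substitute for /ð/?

v

/v/ is closest: same manner (fricative), place distance 1 (dental→labiodental), same voicing; total 1. Next closest is /f/ at distance 2.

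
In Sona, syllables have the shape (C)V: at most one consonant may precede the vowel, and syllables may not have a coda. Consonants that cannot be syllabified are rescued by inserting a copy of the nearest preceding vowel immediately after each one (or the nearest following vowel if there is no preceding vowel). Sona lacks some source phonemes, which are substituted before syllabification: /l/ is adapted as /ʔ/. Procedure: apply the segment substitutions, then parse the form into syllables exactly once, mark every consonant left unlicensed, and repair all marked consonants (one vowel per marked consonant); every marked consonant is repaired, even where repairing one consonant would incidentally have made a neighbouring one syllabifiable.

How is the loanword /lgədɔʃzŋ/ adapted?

ʔəgədɔʃɔzɔŋɔ

Substitution: /l/ → /ʔ/, giving /ʔgədɔʃzŋ/.
The consonants /ʔ/, /ʃ/, /z/, /ŋ/ cannot be parsed into a legal (C)V syllable (no codas are permitted; onsets are limited to one consonant).
Epenthesis after each stranded consonant: /ʔ/ → /ʔə/, /ʃ/ → /ʃɔ/, /z/ → /zɔ/, /ŋ/ → /ŋɔ/.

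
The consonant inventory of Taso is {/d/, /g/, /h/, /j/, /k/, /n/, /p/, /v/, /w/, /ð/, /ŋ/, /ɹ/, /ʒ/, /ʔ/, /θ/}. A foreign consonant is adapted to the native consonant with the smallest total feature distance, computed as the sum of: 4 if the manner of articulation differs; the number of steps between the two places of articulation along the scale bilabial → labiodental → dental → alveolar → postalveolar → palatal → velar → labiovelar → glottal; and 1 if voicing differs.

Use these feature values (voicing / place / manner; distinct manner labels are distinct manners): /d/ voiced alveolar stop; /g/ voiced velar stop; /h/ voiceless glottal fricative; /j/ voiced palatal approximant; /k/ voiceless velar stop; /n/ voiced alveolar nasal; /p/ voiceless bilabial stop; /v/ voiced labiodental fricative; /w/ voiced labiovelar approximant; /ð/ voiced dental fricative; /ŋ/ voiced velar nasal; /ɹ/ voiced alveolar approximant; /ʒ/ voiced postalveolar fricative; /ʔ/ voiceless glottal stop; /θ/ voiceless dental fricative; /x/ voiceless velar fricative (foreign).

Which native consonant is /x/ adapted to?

/h/ is closest: same manner (fricative), place distance 2 (velar→glottal), same voicing; total 2. Next closest is /ʒ/ at distance 3.

h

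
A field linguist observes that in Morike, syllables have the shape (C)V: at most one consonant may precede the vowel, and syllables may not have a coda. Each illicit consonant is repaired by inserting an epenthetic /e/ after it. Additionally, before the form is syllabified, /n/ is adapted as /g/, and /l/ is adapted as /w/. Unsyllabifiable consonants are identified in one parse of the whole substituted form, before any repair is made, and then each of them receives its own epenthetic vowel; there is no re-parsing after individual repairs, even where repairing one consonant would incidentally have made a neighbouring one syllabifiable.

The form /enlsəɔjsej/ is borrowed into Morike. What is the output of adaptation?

Substitution: /n/ → /g/, /l/ → /w/, giving /egwsəɔjsej/.
Syllabifying with onset maximization leaves /g/, /w/, /j/, /j/ stranded (no codas are permitted; onsets are limited to one consonant).
Inserting the epenthetic vowel yields /g/ → /ge/, /w/ → /we/, /j/ → /je/, /j/ → /je/.

egewesəɔjeseje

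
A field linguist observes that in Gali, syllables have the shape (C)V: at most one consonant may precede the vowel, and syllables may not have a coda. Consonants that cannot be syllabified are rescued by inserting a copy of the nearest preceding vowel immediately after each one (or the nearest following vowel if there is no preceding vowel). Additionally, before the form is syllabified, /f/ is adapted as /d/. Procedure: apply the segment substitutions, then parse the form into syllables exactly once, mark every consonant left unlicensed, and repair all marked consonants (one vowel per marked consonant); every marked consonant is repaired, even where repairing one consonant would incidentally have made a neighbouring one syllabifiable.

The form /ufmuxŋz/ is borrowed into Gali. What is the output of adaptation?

udumuxuŋuzu

Substitution: /f/ → /d/, giving /udmuxŋz/.
Under (C)V, the unsyllabifiable consonants are /d/, /x/, /ŋ/, /z/ (no codas are permitted; onsets are limited to one consonant).
Inserting the epenthetic vowel yields /d/ → /du/, /x/ → /xu/, /ŋ/ → /ŋu/, /z/ → /zu/.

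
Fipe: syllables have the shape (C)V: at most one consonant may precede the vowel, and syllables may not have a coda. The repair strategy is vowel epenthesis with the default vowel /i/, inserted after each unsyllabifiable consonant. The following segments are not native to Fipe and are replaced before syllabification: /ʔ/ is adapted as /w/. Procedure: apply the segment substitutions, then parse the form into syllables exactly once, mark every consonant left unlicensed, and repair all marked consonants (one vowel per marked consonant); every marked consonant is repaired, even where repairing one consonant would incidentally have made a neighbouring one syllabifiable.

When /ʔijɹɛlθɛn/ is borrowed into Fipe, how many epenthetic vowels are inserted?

3

After substitution the input is /wijɹɛlθɛn/.
The unsyllabifiable consonants are /j/, /l/, /n/; each receives one epenthetic vowel.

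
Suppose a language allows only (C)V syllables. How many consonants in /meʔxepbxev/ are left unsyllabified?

The consonants /ʔ/, /p/, /b/, /v/ cannot be parsed into a legal (C)V syllable (no codas are permitted; onsets are limited to one consonant).

4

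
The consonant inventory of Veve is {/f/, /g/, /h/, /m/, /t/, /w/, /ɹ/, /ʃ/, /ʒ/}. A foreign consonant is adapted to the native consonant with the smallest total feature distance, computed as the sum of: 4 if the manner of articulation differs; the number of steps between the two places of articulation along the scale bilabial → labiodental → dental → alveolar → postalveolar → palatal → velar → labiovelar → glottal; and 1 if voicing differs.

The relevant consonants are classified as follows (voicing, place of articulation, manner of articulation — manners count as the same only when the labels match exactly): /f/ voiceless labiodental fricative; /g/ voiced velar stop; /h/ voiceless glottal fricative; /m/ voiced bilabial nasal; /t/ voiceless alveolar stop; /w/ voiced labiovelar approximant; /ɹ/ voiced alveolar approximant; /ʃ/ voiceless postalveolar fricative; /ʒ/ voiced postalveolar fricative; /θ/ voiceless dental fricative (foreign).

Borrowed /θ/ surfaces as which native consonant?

/f/ is closest: same manner (fricative), place distance 1 (dental→labiodental), same voicing; total 1. Next closest is /ʃ/ at distance 2.

f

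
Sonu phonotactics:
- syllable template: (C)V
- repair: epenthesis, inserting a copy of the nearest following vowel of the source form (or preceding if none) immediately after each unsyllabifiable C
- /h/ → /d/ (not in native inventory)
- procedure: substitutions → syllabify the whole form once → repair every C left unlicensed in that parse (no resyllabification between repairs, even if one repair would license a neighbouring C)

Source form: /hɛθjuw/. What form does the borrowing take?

Substitution: /h/ → /d/, giving /dɛθjuw/.
Syllabifying with onset maximization leaves /θ/, /w/ stranded (no codas are permitted; onsets are limited to one consonant).
Epenthesis after each stranded consonant: /θ/ → /θu/, /w/ → /wu/.

dɛθujuwu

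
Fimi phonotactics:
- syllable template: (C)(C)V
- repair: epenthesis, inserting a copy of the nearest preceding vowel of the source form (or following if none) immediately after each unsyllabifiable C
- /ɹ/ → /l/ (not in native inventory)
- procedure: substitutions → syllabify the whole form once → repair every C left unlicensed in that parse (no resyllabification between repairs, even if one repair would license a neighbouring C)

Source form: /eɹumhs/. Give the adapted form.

elumuhusu

Substitution: /ɹ/ → /l/, giving /elumhs/.
The consonants /m/, /h/, /s/ cannot be parsed into a legal (C)(C)V syllable (no codas are permitted; onsets may contain at most 2 consonants).
Each unlicensed consonant becomes the onset of a new syllable: /m/ → /mu/, /h/ → /hu/, /s/ → /su/.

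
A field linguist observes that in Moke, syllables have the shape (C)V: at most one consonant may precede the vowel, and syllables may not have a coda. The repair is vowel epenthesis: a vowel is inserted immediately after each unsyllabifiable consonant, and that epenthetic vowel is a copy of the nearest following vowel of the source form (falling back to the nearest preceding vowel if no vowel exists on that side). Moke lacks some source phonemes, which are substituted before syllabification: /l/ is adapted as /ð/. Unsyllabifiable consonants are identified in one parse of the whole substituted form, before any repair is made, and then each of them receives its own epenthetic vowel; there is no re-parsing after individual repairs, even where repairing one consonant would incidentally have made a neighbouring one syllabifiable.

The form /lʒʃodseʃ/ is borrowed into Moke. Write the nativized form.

Substitution: /l/ → /ð/, giving /ðʒʃodseʃ/.
Under (C)V, the unsyllabifiable consonants are /ð/, /ʒ/, /d/, /ʃ/ (no codas are permitted; onsets are limited to one consonant).
Each unlicensed consonant becomes the onset of a new syllable: /ð/ → /ðo/, /ʒ/ → /ʒo/, /d/ → /de/, /ʃ/ → /ʃe/.

ðoʒoʃodeseʃe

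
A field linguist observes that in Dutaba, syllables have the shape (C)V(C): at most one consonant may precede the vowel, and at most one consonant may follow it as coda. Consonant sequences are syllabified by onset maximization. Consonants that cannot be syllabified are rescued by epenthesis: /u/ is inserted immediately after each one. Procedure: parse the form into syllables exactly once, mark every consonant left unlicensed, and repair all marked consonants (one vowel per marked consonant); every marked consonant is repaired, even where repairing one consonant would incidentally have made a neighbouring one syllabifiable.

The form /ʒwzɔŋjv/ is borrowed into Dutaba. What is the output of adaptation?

ʒuwuzɔŋjuvu

The consonants /ʒ/, /w/, /j/, /v/ cannot be parsed into a legal (C)V(C) syllable (at most one coda consonant is licensed; onsets are limited to one consonant).
Epenthesis after each stranded consonant: /ʒ/ → /ʒu/, /w/ → /wu/, /j/ → /ju/, /v/ → /vu/.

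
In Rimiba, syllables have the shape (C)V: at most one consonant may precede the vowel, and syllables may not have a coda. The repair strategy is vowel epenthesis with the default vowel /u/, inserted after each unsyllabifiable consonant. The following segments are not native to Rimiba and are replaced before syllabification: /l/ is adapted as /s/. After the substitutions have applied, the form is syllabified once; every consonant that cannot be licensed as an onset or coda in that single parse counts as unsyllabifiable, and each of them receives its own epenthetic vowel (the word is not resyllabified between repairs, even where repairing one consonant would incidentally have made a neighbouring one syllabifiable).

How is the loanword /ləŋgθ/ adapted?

səŋuguθu

Substitution: /l/ → /s/, giving /səŋgθ/.
Syllabifying with onset maximization leaves /ŋ/, /g/, /θ/ stranded (no codas are permitted; onsets are limited to one consonant).
Each unlicensed consonant becomes the onset of a new syllable: /ŋ/ → /ŋu/, /g/ → /gu/, /θ/ → /θu/.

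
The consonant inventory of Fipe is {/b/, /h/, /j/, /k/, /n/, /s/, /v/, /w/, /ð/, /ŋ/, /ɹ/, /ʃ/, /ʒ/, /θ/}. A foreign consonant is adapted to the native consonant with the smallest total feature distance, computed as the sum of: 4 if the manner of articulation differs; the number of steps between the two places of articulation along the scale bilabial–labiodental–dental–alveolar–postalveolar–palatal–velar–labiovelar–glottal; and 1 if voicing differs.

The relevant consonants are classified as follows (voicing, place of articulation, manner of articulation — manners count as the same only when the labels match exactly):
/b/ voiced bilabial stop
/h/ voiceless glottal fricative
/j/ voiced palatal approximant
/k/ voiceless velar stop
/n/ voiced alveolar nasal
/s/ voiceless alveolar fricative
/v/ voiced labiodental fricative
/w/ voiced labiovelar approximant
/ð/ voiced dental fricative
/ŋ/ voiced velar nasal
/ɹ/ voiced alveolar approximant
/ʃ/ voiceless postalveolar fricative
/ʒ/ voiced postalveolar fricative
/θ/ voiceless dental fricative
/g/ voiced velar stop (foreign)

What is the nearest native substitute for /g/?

/k/ is closest: same manner (stop), place distance 0 (velar→velar), voicing differs (+1); total 1. Next closest is /ŋ/ at distance 4.

k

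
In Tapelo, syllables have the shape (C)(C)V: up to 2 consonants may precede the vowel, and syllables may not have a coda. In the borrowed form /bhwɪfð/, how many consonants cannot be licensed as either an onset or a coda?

3

The consonants /b/, /f/, /ð/ cannot be parsed into a legal (C)(C)V syllable (no codas are permitted; onsets may contain at most 2 consonants).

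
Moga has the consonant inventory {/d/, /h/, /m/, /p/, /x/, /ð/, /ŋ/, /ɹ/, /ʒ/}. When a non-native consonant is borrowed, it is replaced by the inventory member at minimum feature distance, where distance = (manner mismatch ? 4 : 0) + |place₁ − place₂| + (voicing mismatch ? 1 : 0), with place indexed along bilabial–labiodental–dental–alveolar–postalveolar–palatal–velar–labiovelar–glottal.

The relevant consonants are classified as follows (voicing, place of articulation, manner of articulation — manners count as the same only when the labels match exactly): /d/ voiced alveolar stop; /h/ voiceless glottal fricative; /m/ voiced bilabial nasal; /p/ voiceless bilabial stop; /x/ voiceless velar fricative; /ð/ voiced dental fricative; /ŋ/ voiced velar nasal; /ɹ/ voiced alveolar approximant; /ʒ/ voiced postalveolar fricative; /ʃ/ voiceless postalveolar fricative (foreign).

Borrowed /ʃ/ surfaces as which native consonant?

ʒ

/ʒ/ is closest: same manner (fricative), place distance 0 (postalveolar→postalveolar), voicing differs (+1); total 1. Next closest is /x/ at distance 2.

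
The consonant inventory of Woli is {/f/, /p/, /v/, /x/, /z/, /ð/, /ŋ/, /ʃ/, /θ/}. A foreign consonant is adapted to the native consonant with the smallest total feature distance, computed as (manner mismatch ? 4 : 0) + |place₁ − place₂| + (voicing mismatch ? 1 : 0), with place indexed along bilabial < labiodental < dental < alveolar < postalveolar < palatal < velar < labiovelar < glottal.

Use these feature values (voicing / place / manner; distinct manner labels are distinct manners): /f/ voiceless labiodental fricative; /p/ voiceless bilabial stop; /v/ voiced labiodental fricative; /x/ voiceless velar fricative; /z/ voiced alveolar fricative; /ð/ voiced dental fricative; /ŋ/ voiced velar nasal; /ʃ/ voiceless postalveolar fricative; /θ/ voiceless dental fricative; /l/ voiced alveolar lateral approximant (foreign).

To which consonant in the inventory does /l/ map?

z

/z/ is closest: manner differs (lateral approximant→fricative, +4), place distance 0 (alveolar→alveolar), same voicing; total 4. Next closest is /ð/ at distance 5.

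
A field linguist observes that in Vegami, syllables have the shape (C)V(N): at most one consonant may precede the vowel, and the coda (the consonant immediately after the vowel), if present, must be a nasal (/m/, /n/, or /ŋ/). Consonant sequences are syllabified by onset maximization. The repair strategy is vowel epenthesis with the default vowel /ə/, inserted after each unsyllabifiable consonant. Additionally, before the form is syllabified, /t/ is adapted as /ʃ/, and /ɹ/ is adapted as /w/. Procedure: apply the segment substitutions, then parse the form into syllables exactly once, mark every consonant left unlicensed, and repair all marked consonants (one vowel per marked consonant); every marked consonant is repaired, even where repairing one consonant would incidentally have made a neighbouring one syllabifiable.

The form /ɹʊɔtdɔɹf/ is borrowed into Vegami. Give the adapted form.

Substitution: /ɹ/ → /w/, /t/ → /ʃ/, giving /wʊɔʃdɔwf/.
Under (C)V(N), the unsyllabifiable consonants are /ʃ/, /w/, /f/ (only a nasal (/m/, /n/, or /ŋ/) is licensed in coda position; onsets are limited to one consonant).
Inserting the epenthetic vowel yields /ʃ/ → /ʃə/, /w/ → /wə/, /f/ → /fə/.

wʊɔʃədɔwəfə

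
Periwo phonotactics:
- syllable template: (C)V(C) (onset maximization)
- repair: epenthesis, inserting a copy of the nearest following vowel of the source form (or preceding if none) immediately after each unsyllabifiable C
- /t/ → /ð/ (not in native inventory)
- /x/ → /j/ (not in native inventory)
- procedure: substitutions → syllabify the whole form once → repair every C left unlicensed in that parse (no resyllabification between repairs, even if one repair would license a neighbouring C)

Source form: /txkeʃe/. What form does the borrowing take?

Substitution: /t/ → /ð/, /x/ → /j/, giving /ðjkeʃe/.
Syllabifying with onset maximization leaves /ð/, /j/ stranded (at most one coda consonant is licensed; onsets are limited to one consonant).
Inserting the epenthetic vowel yields /ð/ → /ðe/, /j/ → /je/.

ðejekeʃe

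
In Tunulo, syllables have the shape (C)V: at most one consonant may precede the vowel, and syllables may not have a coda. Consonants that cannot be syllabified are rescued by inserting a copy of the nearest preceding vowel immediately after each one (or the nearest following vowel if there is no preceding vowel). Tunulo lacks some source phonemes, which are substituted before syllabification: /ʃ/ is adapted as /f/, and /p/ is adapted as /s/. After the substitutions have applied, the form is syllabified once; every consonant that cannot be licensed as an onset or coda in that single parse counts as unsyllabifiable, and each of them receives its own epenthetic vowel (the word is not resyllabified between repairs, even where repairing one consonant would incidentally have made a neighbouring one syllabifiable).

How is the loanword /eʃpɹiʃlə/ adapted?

efeseɹifilə

Substitution: /ʃ/ → /f/, /p/ → /s/, giving /efsɹiflə/.
Under (C)V, the unsyllabifiable consonants are /f/, /s/, /f/ (no codas are permitted; onsets are limited to one consonant).
Each unlicensed consonant becomes the onset of a new syllable: /f/ → /fe/, /s/ → /se/, /f/ → /fi/.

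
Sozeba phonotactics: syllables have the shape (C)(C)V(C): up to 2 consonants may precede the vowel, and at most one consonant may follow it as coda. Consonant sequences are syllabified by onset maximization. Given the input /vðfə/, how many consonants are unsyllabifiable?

Under (C)(C)V(C), the unsyllabifiable consonants are /v/ (at most one coda consonant is licensed; onsets may contain at most 2 consonants).

1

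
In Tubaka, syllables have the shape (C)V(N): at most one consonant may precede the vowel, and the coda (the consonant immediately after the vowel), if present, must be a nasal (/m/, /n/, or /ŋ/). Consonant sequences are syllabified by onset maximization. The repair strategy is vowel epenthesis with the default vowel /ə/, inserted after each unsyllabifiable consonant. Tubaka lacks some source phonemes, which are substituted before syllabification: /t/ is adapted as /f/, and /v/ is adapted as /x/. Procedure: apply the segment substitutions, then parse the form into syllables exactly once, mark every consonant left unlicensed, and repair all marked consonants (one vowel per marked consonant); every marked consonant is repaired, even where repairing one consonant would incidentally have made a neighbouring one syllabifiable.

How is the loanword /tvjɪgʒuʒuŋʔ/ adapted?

fəxəjɪgəʒuʒuŋʔə

Substitution: /t/ → /f/, /v/ → /x/, giving /fxjɪgʒuʒuŋʔ/.
Syllabifying with onset maximization leaves /f/, /x/, /g/, /ʔ/ stranded (only a nasal (/m/, /n/, or /ŋ/) is licensed in coda position; onsets are limited to one consonant).
Inserting the epenthetic vowel yields /f/ → /fə/, /x/ → /xə/, /g/ → /gə/, /ʔ/ → /ʔə/.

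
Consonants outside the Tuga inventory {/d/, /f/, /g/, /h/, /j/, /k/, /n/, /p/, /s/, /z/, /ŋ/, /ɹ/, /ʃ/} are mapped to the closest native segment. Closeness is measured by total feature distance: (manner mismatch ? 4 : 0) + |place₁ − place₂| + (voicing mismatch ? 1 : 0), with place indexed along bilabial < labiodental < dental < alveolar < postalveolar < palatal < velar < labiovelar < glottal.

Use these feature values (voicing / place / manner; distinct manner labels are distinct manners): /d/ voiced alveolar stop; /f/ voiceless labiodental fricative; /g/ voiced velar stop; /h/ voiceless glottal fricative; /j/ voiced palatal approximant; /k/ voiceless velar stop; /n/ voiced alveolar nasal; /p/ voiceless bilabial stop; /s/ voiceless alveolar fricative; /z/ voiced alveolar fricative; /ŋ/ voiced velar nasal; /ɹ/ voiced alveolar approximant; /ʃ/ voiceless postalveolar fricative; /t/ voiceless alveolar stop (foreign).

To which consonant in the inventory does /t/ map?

/d/ is closest: same manner (stop), place distance 0 (alveolar→alveolar), voicing differs (+1); total 1. Next closest is /k/ at distance 3.

d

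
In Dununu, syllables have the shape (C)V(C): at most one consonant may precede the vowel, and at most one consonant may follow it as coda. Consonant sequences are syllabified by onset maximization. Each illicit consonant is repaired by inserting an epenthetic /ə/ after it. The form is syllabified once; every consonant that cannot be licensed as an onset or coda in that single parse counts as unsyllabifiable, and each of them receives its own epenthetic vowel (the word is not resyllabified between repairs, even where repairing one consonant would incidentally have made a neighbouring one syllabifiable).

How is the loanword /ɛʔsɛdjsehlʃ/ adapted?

ɛʔsɛdjəsehləʃə

Syllabifying with onset maximization leaves /j/, /l/, /ʃ/ stranded (at most one coda consonant is licensed; onsets are limited to one consonant).
Each unlicensed consonant becomes the onset of a new syllable: /j/ → /jə/, /l/ → /lə/, /ʃ/ → /ʃə/.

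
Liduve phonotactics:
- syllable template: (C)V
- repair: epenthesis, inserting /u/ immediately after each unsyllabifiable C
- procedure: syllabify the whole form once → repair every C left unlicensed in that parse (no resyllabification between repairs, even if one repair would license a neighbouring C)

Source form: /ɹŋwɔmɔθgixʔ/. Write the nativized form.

The consonants /ɹ/, /ŋ/, /θ/, /x/, /ʔ/ cannot be parsed into a legal (C)V syllable (no codas are permitted; onsets are limited to one consonant).
Epenthesis after each stranded consonant: /ɹ/ → /ɹu/, /ŋ/ → /ŋu/, /θ/ → /θu/, /x/ → /xu/, /ʔ/ → /ʔu/.

ɹuŋuwɔmɔθugixuʔu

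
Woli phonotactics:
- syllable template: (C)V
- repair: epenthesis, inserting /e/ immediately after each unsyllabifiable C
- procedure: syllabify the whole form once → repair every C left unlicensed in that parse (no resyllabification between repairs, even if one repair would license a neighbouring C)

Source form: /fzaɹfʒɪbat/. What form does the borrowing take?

Under (C)V, the unsyllabifiable consonants are /f/, /ɹ/, /f/, /t/ (no codas are permitted; onsets are limited to one consonant).
Inserting the epenthetic vowel yields /f/ → /fe/, /ɹ/ → /ɹe/, /f/ → /fe/, /t/ → /te/.

fezaɹefeʒɪbate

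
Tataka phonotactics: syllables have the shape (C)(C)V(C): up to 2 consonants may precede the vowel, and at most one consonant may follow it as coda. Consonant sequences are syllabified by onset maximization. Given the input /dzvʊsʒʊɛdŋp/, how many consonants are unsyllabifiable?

3

The consonants /d/, /ŋ/, /p/ cannot be parsed into a legal (C)(C)V(C) syllable (at most one coda consonant is licensed; onsets may contain at most 2 consonants).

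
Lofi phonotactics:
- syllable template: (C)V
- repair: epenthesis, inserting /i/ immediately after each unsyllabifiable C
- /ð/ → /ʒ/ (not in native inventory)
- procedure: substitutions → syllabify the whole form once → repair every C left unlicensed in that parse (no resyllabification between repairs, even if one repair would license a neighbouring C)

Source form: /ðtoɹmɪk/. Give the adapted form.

ʒitoɹimɪki

Substitution: /ð/ → /ʒ/, giving /ʒtoɹmɪk/.
Under (C)V, the unsyllabifiable consonants are /ʒ/, /ɹ/, /k/ (no codas are permitted; onsets are limited to one consonant).
Inserting the epenthetic vowel yields /ʒ/ → /ʒi/, /ɹ/ → /ɹi/, /k/ → /ki/.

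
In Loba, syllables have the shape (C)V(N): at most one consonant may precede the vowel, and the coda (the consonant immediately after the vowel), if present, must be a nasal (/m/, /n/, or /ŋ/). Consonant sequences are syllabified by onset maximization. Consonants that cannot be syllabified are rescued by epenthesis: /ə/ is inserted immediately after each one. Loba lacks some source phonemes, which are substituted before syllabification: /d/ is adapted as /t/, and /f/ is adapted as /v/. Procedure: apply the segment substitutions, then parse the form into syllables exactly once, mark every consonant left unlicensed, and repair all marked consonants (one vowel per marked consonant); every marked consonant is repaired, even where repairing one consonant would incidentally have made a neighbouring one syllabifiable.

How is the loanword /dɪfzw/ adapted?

tɪvəzəwə

Substitution: /d/ → /t/, /f/ → /v/, giving /tɪvzw/.
Syllabifying with onset maximization leaves /v/, /z/, /w/ stranded (only a nasal (/m/, /n/, or /ŋ/) is licensed in coda position; onsets are limited to one consonant).
Each unlicensed consonant becomes the onset of a new syllable: /v/ → /və/, /z/ → /zə/, /w/ → /wə/.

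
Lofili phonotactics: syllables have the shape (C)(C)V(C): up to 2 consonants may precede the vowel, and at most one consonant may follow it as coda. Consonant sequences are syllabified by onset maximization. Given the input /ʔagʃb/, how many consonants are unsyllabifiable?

2

The consonants /ʃ/, /b/ cannot be parsed into a legal (C)(C)V(C) syllable (at most one coda consonant is licensed; onsets may contain at most 2 consonants).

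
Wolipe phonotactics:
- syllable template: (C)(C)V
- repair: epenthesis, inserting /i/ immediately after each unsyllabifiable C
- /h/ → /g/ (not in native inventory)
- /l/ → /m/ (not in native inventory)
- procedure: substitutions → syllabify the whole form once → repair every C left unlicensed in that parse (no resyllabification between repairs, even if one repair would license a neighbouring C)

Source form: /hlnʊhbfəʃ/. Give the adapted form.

Substitution: /h/ → /g/, /l/ → /m/, giving /gmnʊgbfəʃ/.
Under (C)(C)V, the unsyllabifiable consonants are /g/, /g/, /ʃ/ (no codas are permitted; onsets may contain at most 2 consonants).
Epenthesis after each stranded consonant: /g/ → /gi/, /g/ → /gi/, /ʃ/ → /ʃi/.

gimnʊgibfəʃi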